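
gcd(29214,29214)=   29214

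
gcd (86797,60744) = 1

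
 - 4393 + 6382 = 1989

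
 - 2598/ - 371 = 7 + 1/371 = 7.00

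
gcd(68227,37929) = 1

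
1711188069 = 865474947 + 845713122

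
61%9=7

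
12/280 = 3/70 = 0.04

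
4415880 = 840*5257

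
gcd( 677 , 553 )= 1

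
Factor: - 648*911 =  - 2^3 * 3^4 * 911^1   =  -590328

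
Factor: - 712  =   - 2^3*89^1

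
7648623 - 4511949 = 3136674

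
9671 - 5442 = 4229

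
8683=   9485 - 802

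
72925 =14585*5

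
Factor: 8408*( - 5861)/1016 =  - 127^(-1)*1051^1*5861^1 = - 6159911/127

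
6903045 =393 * 17565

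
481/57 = 481/57 = 8.44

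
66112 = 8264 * 8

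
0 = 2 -2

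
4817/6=4817/6 = 802.83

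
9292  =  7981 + 1311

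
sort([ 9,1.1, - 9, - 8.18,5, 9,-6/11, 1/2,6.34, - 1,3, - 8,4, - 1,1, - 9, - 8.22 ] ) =[  -  9, - 9, - 8.22, - 8.18, - 8 , - 1, -1, - 6/11, 1/2,1,1.1, 3, 4 , 5, 6.34, 9,9 ] 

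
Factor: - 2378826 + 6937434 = 2^4*3^2* 31657^1 = 4558608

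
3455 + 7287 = 10742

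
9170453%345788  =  179965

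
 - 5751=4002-9753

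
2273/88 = 25 + 73/88 = 25.83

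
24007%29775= 24007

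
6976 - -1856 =8832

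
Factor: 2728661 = 13^1*431^1*487^1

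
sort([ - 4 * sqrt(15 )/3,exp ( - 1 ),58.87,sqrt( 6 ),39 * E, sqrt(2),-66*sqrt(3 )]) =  [-66*sqrt (3), - 4*sqrt(15) /3,exp(-1 ), sqrt(2 ),sqrt(6),58.87,39 *E]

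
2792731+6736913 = 9529644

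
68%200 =68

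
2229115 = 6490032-4260917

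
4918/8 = 614 + 3/4 = 614.75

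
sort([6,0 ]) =[ 0,6]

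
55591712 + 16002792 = 71594504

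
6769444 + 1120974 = 7890418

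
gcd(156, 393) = 3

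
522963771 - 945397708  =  -422433937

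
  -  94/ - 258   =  47/129 = 0.36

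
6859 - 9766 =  - 2907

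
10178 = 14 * 727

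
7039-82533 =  - 75494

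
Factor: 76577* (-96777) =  - 3^2*73^1*1049^1 * 10753^1 = - 7410892329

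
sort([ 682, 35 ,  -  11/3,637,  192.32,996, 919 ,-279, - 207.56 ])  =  [ - 279, - 207.56, - 11/3, 35,192.32,637,682, 919,996 ]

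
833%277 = 2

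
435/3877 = 435/3877 = 0.11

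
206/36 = 5 + 13/18 = 5.72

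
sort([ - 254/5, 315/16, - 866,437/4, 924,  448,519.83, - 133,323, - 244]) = [ - 866, - 244, - 133, - 254/5,315/16,437/4,323, 448 , 519.83, 924]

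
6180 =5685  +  495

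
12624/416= 30 + 9/26 = 30.35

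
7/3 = 2 + 1/3 = 2.33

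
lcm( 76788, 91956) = 7448436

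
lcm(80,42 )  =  1680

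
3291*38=125058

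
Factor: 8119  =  23^1*353^1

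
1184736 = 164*7224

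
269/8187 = 269/8187 = 0.03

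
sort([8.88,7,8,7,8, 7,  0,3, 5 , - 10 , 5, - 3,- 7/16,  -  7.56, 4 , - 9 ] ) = [-10, - 9, - 7.56,- 3, - 7/16,0, 3, 4, 5, 5,7,7,7,8, 8, 8.88] 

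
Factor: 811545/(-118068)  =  -2^(- 2)*5^1 * 7^1*59^1  *131^1 * 9839^ (-1) = - 270515/39356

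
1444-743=701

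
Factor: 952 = 2^3 * 7^1 * 17^1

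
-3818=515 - 4333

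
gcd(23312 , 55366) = 2914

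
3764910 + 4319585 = 8084495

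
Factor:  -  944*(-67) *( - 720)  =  -2^8 * 3^2*5^1*59^1*67^1 = -  45538560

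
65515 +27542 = 93057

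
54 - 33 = 21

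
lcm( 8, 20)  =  40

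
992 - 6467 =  - 5475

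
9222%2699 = 1125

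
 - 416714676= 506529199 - 923243875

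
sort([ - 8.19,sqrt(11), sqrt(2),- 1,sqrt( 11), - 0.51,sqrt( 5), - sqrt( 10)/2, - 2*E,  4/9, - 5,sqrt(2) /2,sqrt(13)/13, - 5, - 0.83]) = [-8.19, - 2*E , - 5, -5, - sqrt(10 ) /2 , - 1, - 0.83, - 0.51, sqrt(13) /13, 4/9,sqrt( 2)/2,sqrt(2), sqrt(5 ), sqrt( 11),  sqrt( 11)]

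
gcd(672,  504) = 168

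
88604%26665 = 8609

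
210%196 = 14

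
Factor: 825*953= 786225 = 3^1*5^2*11^1*953^1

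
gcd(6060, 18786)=606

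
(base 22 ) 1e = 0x24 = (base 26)1a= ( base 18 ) 20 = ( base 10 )36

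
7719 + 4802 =12521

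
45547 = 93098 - 47551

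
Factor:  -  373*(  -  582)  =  217086 = 2^1*3^1*97^1*373^1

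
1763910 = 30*58797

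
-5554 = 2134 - 7688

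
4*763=3052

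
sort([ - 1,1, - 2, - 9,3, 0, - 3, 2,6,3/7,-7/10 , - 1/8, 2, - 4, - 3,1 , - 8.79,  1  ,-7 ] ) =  [ - 9, - 8.79, - 7,-4, - 3, - 3,  -  2, - 1, - 7/10, - 1/8, 0,3/7,1,1, 1,2,  2,3,6 ] 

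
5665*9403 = 53267995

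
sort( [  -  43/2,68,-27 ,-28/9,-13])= [ - 27, - 43/2,-13 , -28/9,68 ]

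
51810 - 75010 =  - 23200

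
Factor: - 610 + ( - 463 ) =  - 1073 = - 29^1*37^1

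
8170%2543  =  541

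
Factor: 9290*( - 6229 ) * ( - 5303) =306870875230 = 2^1*5^1*929^1*5303^1*6229^1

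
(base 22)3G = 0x52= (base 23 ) 3D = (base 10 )82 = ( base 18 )4A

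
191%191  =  0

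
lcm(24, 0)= 0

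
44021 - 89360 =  - 45339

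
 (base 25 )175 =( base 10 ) 805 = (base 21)1h7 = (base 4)30211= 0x325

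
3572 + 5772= 9344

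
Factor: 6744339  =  3^2*7^1 * 107053^1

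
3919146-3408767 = 510379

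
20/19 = 1 + 1/19 = 1.05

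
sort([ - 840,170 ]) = [ - 840, 170 ]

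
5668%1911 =1846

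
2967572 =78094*38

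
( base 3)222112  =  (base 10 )716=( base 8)1314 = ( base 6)3152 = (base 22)1AC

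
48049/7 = 6864+1/7 =6864.14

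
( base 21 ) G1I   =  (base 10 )7095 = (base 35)5RP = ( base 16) 1BB7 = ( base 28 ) 91B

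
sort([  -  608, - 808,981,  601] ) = [ - 808, - 608, 601, 981] 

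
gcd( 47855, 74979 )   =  1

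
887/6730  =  887/6730=0.13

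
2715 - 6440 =- 3725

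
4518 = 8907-4389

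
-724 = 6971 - 7695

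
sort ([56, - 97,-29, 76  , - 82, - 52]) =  [ - 97,-82 , - 52,-29, 56,  76 ]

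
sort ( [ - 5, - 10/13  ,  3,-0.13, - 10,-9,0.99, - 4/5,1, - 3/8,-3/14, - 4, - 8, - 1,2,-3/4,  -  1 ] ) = [- 10, - 9,  -  8 , - 5, - 4 , - 1, - 1,  -  4/5,- 10/13, - 3/4, - 3/8, - 3/14 , - 0.13,0.99, 1, 2,3] 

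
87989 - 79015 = 8974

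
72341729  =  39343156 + 32998573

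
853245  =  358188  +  495057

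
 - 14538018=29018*( - 501)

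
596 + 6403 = 6999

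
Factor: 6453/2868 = 9/4  =  2^ ( - 2) * 3^2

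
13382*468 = 6262776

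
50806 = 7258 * 7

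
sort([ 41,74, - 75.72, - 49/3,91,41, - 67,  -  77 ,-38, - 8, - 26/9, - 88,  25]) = [- 88, - 77, - 75.72, - 67 , - 38, - 49/3, - 8,  -  26/9,25, 41 , 41,74, 91 ] 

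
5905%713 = 201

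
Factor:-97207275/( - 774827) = 3^1  *5^2*11^1*17^1*29^1*127^(- 1)*239^1*6101^( - 1) 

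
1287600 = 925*1392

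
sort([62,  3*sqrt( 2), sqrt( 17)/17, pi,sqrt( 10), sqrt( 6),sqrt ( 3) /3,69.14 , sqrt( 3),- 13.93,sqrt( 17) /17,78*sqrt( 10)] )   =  [ - 13.93,sqrt(17)/17, sqrt(17)/17, sqrt(3)/3,sqrt(3 ), sqrt( 6),pi, sqrt(10),3 * sqrt( 2) , 62,69.14 , 78*sqrt(10)]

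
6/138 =1/23 = 0.04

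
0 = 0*1773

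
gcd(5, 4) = 1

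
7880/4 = 1970  =  1970.00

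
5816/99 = 5816/99 = 58.75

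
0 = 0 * 135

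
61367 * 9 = 552303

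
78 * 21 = 1638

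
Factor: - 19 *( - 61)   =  19^1* 61^1=1159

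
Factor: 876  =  2^2 * 3^1*73^1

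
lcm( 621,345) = 3105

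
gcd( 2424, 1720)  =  8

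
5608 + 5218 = 10826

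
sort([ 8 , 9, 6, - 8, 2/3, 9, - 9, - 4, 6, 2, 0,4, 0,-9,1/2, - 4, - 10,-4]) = [  -  10, - 9, - 9,-8, -4,  -  4,-4, 0,  0,1/2, 2/3, 2,4, 6, 6, 8,  9, 9]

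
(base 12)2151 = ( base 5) 104121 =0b111001001101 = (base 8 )7115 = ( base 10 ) 3661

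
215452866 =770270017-554817151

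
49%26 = 23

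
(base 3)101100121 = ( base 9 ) 11317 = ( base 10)7549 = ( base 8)16575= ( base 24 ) d2d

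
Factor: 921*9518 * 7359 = 2^1 * 3^2*11^1*223^1 * 307^1*4759^1 = 64509568002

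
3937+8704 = 12641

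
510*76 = 38760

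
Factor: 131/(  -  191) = -131^1*191^( - 1)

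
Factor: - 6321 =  - 3^1*7^2*43^1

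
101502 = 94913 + 6589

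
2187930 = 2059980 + 127950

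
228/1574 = 114/787 = 0.14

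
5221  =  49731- 44510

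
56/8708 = 2/311= 0.01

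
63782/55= 63782/55 = 1159.67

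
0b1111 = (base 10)15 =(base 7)21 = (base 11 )14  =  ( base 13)12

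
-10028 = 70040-80068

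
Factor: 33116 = 2^2*17^1*487^1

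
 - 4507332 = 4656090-9163422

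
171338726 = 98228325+73110401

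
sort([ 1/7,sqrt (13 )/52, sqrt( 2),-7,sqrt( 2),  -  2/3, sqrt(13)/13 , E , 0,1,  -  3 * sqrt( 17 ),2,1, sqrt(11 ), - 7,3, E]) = [  -  3* sqrt( 17), - 7,-7, - 2/3,0,sqrt( 13) /52,1/7 , sqrt( 13)/13,1,1,sqrt( 2), sqrt( 2),2 , E, E,3, sqrt(11)] 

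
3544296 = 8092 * 438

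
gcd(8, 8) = 8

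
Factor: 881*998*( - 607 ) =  - 2^1*499^1*607^1 * 881^1 = - 533697466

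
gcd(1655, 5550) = 5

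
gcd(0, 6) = 6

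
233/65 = 3 + 38/65 =3.58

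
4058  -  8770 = - 4712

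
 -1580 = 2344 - 3924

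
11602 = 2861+8741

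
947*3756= 3556932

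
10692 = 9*1188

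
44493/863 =51 + 480/863  =  51.56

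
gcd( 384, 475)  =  1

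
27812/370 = 13906/185 = 75.17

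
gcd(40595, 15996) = 1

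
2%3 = 2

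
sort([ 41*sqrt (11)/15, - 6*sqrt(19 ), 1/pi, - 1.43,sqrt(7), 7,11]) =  [ - 6*sqrt( 19), - 1.43,1/pi, sqrt( 7),  7,  41 * sqrt( 11) /15 , 11 ] 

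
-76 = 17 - 93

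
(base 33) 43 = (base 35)3u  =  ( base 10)135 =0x87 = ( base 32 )47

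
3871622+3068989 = 6940611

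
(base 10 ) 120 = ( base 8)170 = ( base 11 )AA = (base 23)55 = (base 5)440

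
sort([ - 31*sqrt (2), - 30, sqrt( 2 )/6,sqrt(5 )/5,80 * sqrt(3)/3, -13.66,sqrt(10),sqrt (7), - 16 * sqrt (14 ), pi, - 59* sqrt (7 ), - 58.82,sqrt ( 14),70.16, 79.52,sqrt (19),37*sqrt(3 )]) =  [-59 *sqrt(7),  -  16*sqrt( 14 ), - 58.82,  -  31  *sqrt( 2), - 30, - 13.66, sqrt(2) /6,sqrt(5 )/5,sqrt( 7), pi, sqrt( 10), sqrt( 14),sqrt( 19 ),80*sqrt ( 3)/3,37 * sqrt( 3), 70.16,  79.52]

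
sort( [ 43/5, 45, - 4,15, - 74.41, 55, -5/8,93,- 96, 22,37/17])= [- 96, - 74.41, - 4, - 5/8,  37/17 , 43/5,15,22,  45,55,93 ]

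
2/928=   1/464 = 0.00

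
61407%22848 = 15711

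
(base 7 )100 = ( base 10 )49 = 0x31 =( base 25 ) 1O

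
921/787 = 921/787 = 1.17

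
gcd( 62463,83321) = 1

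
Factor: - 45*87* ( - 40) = 2^3*3^3 * 5^2 * 29^1 = 156600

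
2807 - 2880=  - 73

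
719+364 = 1083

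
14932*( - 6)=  - 89592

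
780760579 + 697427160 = 1478187739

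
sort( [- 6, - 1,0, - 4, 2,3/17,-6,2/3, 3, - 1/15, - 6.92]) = [ - 6.92, - 6, - 6, - 4, - 1,-1/15, 0, 3/17,2/3, 2,  3]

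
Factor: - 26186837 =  - 173^1*229^1*661^1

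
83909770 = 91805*914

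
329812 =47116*7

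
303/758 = 303/758=0.40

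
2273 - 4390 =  - 2117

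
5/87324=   5/87324= 0.00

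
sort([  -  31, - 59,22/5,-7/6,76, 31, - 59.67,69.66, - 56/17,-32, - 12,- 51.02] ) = [ - 59.67,-59 , - 51.02, - 32, - 31  ,  -  12, - 56/17, - 7/6,22/5, 31,69.66,76]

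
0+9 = 9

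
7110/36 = 197  +  1/2 = 197.50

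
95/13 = 95/13 = 7.31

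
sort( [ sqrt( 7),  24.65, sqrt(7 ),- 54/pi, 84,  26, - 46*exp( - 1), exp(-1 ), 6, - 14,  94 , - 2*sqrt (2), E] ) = [ - 54/pi,-46*exp( - 1), - 14, - 2 *sqrt ( 2 ), exp( - 1) , sqrt(7 ),sqrt( 7 ), E, 6,24.65,26,84,94 ]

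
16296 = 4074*4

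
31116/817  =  38 + 70/817 = 38.09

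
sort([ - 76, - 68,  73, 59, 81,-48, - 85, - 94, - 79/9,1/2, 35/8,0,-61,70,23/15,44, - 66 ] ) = [ - 94, - 85, - 76, - 68,-66, - 61, - 48,- 79/9, 0,1/2, 23/15, 35/8,  44,59,  70,73  ,  81]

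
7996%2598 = 202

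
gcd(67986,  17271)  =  9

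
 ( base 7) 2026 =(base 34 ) kq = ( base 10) 706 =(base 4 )23002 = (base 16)2C2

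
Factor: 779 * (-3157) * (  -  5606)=13786852618 = 2^1 * 7^1 * 11^1 * 19^1*41^2*2803^1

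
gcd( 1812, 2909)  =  1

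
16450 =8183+8267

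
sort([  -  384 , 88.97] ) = [-384,88.97]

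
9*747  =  6723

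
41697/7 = 5956+ 5/7 =5956.71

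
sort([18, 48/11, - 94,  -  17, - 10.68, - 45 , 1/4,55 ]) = [ - 94,-45,-17, - 10.68,1/4, 48/11,  18, 55 ]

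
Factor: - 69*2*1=  -  138 =- 2^1*3^1*23^1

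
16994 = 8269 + 8725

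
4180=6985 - 2805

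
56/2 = 28 = 28.00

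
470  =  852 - 382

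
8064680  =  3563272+4501408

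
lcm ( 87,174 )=174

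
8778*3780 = 33180840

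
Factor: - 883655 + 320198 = -563457  =  -  3^1 * 61^1*3079^1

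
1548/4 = 387 = 387.00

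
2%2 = 0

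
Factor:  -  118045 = - 5^1*23609^1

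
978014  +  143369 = 1121383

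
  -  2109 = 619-2728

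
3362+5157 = 8519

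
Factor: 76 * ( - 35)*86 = -2^3*5^1*7^1*19^1*43^1 = -228760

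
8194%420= 214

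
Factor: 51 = 3^1*17^1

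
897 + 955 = 1852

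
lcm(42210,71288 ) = 3207960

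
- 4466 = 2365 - 6831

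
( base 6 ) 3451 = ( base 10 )823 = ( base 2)1100110111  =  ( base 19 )256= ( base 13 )4b4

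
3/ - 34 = -1 + 31/34 = - 0.09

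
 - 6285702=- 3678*1709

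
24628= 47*524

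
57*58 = 3306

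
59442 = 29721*2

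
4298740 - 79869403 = -75570663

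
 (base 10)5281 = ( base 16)14A1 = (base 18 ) g57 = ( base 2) 1010010100001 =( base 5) 132111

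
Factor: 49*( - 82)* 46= -184828=-2^2*7^2*23^1*41^1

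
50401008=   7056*7143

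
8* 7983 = 63864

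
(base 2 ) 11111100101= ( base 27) 2kn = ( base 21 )4c5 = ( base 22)43J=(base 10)2021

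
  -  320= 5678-5998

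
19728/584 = 2466/73= 33.78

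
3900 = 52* 75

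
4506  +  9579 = 14085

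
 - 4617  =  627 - 5244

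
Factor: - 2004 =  - 2^2 * 3^1*167^1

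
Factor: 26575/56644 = 2^( - 2)*5^2* 7^( - 2)*17^(-2)* 1063^1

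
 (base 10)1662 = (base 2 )11001111110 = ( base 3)2021120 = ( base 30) 1PC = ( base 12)b66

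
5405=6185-780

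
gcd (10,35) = 5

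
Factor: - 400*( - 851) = 2^4*5^2*23^1 *37^1 = 340400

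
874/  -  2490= - 437/1245 = -  0.35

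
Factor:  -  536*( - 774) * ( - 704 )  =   - 2^10  *  3^2 * 11^1*43^1*67^1 = - 292064256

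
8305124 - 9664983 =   -  1359859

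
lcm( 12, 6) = 12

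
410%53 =39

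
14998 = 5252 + 9746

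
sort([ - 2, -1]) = [ - 2,  -  1 ]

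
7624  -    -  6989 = 14613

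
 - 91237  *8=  - 729896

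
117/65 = 1 +4/5 = 1.80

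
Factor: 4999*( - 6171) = -30848829 = -  3^1*11^2*17^1*4999^1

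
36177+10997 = 47174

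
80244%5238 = 1674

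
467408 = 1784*262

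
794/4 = 397/2 = 198.50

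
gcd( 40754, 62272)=14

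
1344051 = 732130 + 611921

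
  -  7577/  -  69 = 7577/69 = 109.81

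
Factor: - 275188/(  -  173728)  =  773/488 = 2^(  -  3)*61^( - 1)*773^1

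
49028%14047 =6887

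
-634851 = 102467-737318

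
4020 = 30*134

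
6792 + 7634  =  14426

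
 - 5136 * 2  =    -  10272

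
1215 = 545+670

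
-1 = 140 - 141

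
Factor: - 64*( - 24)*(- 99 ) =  - 152064 = - 2^9*3^3*11^1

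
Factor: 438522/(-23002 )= - 591/31 = - 3^1*31^(-1)*197^1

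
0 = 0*7711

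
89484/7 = 12783+3/7 = 12783.43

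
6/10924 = 3/5462 = 0.00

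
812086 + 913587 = 1725673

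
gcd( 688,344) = 344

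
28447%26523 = 1924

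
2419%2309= 110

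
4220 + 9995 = 14215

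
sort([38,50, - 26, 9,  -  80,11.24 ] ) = [-80, - 26, 9 , 11.24,  38,50 ] 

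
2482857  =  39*63663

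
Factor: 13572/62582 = 2^1 * 3^2* 83^( - 1)  =  18/83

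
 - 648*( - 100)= 64800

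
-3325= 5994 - 9319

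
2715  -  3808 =-1093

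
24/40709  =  24/40709 = 0.00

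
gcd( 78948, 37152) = 4644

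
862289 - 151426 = 710863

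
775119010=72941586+702177424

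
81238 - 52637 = 28601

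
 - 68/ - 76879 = 68/76879= 0.00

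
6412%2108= 88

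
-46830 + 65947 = 19117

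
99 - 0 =99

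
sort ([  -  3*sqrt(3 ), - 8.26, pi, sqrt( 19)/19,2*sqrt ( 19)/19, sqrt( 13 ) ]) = [  -  8.26,-3*sqrt( 3 ),sqrt( 19 ) /19, 2 * sqrt( 19)/19, pi,sqrt(13) ]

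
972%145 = 102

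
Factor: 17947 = 131^1*137^1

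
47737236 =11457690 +36279546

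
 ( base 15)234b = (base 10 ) 7496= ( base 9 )11248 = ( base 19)11EA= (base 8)16510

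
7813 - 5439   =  2374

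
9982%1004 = 946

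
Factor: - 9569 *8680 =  - 2^3*5^1*7^2 * 31^1 * 1367^1  =  -  83058920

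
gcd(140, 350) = 70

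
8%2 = 0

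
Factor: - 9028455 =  - 3^1 * 5^1*601897^1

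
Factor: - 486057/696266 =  - 2^( - 1)*3^1*11^2*13^1*37^(-1 )*  97^( - 2)*103^1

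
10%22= 10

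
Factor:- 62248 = -2^3*31^1*251^1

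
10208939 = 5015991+5192948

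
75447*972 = 73334484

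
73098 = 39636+33462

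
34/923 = 34/923 =0.04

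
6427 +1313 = 7740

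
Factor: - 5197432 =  - 2^3*311^1*2089^1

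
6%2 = 0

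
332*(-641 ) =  - 212812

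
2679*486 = 1301994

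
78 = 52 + 26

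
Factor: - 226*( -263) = 59438 =2^1*113^1*263^1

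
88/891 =8/81 = 0.10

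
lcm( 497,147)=10437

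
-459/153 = -3 = - 3.00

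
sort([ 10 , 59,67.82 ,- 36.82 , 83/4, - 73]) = [ - 73, - 36.82,10, 83/4,59, 67.82] 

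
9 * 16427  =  147843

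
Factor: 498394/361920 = 2^(  -  5)*3^(-1)*5^( - 1 )*661^1= 661/480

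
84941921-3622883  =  81319038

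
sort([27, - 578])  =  [ - 578,27 ] 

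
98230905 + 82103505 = 180334410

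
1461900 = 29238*50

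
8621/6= 1436 + 5/6 = 1436.83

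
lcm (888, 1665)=13320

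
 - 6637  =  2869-9506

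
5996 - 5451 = 545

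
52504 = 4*13126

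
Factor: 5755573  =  47^1 * 139^1*881^1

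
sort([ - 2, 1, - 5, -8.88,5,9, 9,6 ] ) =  [-8.88, - 5 , - 2,1,5,6, 9,9 ] 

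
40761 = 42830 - 2069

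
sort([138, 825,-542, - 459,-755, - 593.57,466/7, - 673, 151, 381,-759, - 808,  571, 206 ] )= [-808, - 759, - 755 , - 673,  -  593.57, - 542,-459,466/7,138,151 , 206, 381, 571, 825] 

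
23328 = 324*72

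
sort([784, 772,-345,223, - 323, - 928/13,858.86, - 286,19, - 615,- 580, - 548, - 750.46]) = [ - 750.46, - 615, - 580, - 548, - 345, - 323, - 286, - 928/13,19, 223,772 , 784,  858.86] 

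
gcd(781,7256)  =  1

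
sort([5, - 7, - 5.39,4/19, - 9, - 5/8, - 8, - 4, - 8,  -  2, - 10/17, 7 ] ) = [ - 9,-8, - 8, -7, - 5.39,  -  4, - 2, - 5/8, -10/17,4/19,5,7 ]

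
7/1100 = 7/1100 = 0.01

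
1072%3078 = 1072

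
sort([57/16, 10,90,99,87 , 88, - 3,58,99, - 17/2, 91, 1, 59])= [- 17/2,-3, 1 , 57/16, 10, 58,59,87 , 88,90,91,99,99]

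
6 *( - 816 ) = -4896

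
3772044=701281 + 3070763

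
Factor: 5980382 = 2^1*2990191^1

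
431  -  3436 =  - 3005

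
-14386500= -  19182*750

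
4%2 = 0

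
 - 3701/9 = - 3701/9 = - 411.22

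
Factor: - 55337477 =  - 13^1*4256729^1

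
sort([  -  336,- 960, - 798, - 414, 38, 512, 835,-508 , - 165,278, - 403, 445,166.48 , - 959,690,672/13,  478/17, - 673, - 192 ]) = [ - 960 , - 959 , - 798,-673, - 508, - 414, - 403,-336, - 192, - 165, 478/17, 38, 672/13, 166.48,278, 445,512, 690, 835] 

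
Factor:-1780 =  - 2^2*5^1  *  89^1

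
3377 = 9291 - 5914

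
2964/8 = 370 + 1/2  =  370.50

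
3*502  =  1506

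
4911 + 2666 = 7577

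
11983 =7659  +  4324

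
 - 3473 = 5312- 8785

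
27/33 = 9/11=   0.82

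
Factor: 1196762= 2^1 * 7^1*73^1*1171^1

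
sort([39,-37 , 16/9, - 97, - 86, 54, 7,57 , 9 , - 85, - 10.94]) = [ - 97,  -  86, -85,- 37, - 10.94, 16/9, 7, 9,39, 54,57 ] 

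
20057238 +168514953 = 188572191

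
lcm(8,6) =24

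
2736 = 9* 304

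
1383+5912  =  7295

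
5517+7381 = 12898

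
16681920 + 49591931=66273851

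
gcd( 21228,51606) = 366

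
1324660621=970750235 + 353910386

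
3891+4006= 7897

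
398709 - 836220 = - 437511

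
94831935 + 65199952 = 160031887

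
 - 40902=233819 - 274721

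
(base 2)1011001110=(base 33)lp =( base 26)11g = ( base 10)718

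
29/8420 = 29/8420= 0.00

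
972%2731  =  972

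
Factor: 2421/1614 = 2^( - 1)*3^1 = 3/2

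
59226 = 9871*6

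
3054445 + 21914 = 3076359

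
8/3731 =8/3731 = 0.00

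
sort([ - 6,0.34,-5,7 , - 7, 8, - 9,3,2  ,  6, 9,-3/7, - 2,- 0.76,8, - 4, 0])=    [ - 9, - 7, - 6,-5,  -  4, - 2, - 0.76, - 3/7 , 0,0.34,2, 3,6,7,8,8, 9] 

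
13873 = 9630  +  4243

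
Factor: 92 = 2^2 * 23^1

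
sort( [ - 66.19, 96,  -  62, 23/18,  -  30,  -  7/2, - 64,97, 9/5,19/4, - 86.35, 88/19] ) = [-86.35,  -  66.19,-64 ,-62, - 30,-7/2,23/18, 9/5, 88/19, 19/4, 96,  97 ]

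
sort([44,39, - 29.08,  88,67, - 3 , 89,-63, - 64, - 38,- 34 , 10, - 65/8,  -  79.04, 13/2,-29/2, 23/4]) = [-79.04, - 64, - 63,- 38 ,-34 , - 29.08, - 29/2,-65/8 , - 3, 23/4,  13/2, 10,  39, 44,67,  88,  89] 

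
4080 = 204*20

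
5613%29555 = 5613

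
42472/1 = 42472 = 42472.00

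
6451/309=6451/309 = 20.88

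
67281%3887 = 1202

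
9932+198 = 10130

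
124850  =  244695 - 119845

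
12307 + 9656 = 21963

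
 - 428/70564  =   - 107/17641  =  -  0.01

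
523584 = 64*8181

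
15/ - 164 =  - 15/164 = - 0.09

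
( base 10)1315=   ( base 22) 2FH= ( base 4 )110203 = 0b10100100011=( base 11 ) A96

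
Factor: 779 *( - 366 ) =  - 285114 = - 2^1 * 3^1*19^1*41^1*61^1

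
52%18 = 16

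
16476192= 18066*912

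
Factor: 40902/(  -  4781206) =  - 3^1 * 17^1*269^( - 1)* 401^1 * 8887^( - 1 )  =  -  20451/2390603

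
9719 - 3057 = 6662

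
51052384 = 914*55856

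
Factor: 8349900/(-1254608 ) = - 2^( - 2)*3^1 * 5^2*13^1 * 19^( - 1)*2141^1*4127^(-1)  =  -  2087475/313652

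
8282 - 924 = 7358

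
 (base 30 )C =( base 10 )12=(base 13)C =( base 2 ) 1100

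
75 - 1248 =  - 1173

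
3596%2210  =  1386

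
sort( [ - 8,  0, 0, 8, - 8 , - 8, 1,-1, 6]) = [ - 8 , - 8,-8,- 1, 0, 0, 1,6,8]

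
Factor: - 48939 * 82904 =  -2^3 * 3^1*11^1*43^1 * 241^1*1483^1 = - 4057238856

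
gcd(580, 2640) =20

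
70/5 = 14 = 14.00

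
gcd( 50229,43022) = 1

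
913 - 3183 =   -  2270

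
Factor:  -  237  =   - 3^1*79^1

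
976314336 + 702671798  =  1678986134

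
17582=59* 298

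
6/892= 3/446 =0.01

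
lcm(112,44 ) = 1232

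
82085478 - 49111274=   32974204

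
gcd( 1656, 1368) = 72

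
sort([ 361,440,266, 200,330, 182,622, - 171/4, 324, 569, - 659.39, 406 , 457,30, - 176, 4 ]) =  [ - 659.39,  -  176, - 171/4, 4,30,182, 200 , 266, 324,330, 361, 406, 440,  457,569, 622 ] 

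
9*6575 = 59175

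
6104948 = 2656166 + 3448782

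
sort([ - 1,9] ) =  [ -1,9]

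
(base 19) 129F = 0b1111001010111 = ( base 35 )6BW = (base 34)6OF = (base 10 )7767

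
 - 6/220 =-1+107/110 = - 0.03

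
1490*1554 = 2315460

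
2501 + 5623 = 8124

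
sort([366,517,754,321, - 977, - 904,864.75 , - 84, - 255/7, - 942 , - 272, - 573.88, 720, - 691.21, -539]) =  [ - 977, - 942, - 904,-691.21, - 573.88, - 539, - 272, - 84, - 255/7,321,366,517  ,  720,754, 864.75 ]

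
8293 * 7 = 58051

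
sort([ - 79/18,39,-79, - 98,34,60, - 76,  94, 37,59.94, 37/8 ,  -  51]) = [ - 98, - 79, - 76, - 51 , - 79/18,37/8,34, 37,39, 59.94,60, 94]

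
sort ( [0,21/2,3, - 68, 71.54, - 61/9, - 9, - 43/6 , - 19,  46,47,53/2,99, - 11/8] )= [ - 68, - 19,  -  9, - 43/6, - 61/9, - 11/8, 0, 3,21/2,  53/2, 46,47,71.54, 99 ]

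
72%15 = 12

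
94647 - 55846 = 38801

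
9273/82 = 9273/82 = 113.09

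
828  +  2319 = 3147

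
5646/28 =201 + 9/14=201.64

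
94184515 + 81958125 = 176142640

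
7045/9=7045/9 = 782.78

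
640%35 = 10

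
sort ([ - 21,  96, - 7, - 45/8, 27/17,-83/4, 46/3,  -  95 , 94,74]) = [ - 95, - 21, - 83/4, - 7, - 45/8, 27/17,46/3,74,94,96]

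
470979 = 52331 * 9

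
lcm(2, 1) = 2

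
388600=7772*50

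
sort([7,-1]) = [ - 1, 7 ] 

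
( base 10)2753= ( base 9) 3688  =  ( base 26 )41N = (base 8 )5301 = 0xac1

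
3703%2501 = 1202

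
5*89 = 445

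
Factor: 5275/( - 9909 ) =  - 3^( - 3 ) * 5^2 * 211^1 *367^( - 1 )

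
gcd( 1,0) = 1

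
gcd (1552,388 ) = 388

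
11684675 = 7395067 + 4289608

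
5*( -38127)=- 190635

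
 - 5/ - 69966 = 5/69966 = 0.00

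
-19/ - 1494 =19/1494 = 0.01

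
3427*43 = 147361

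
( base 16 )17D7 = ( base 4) 1133113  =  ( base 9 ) 8331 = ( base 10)6103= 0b1011111010111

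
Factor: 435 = 3^1*5^1*29^1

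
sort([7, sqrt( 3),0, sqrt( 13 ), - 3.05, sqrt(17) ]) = [-3.05,0, sqrt(3 ),sqrt( 13), sqrt( 17 ), 7 ] 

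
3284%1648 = 1636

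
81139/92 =881  +  87/92 =881.95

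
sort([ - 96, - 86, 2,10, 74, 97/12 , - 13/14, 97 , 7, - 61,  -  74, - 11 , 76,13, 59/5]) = [ - 96, - 86, - 74, - 61, - 11, - 13/14,2, 7, 97/12, 10,59/5,13, 74, 76 , 97 ]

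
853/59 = 14+27/59 = 14.46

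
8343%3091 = 2161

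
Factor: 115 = 5^1*23^1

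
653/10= 65+3/10 = 65.30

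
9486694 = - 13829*(  -  686 )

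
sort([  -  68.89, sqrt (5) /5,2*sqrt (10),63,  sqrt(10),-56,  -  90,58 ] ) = [ - 90, -68.89 , - 56, sqrt(5)/5,sqrt( 10 ),2 * sqrt(10 ),58,63]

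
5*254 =1270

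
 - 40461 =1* ( - 40461)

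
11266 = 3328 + 7938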